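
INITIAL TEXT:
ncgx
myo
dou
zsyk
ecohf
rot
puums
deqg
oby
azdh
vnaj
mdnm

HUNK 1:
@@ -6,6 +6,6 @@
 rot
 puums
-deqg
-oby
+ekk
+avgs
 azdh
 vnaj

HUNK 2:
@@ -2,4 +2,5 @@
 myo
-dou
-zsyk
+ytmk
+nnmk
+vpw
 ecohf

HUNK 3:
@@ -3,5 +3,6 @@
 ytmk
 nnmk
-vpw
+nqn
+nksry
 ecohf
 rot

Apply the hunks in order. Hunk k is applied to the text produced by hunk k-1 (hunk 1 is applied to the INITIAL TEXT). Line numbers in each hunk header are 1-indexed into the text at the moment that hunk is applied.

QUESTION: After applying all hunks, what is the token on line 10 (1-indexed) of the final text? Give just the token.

Answer: ekk

Derivation:
Hunk 1: at line 6 remove [deqg,oby] add [ekk,avgs] -> 12 lines: ncgx myo dou zsyk ecohf rot puums ekk avgs azdh vnaj mdnm
Hunk 2: at line 2 remove [dou,zsyk] add [ytmk,nnmk,vpw] -> 13 lines: ncgx myo ytmk nnmk vpw ecohf rot puums ekk avgs azdh vnaj mdnm
Hunk 3: at line 3 remove [vpw] add [nqn,nksry] -> 14 lines: ncgx myo ytmk nnmk nqn nksry ecohf rot puums ekk avgs azdh vnaj mdnm
Final line 10: ekk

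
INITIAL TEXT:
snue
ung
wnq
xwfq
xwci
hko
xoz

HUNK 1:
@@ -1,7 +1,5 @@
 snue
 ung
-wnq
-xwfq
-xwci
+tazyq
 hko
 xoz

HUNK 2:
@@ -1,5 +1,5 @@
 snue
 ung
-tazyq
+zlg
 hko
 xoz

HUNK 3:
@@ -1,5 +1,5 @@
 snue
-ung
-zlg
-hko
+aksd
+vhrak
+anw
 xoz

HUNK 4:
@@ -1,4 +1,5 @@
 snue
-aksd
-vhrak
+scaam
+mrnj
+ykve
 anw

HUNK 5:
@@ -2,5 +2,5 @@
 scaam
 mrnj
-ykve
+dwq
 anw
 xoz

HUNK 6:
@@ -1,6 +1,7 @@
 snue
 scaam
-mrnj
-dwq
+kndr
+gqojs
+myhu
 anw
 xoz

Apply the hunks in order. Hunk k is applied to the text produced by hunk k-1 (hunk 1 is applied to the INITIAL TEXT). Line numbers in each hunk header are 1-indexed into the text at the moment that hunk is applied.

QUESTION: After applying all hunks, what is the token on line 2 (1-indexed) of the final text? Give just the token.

Hunk 1: at line 1 remove [wnq,xwfq,xwci] add [tazyq] -> 5 lines: snue ung tazyq hko xoz
Hunk 2: at line 1 remove [tazyq] add [zlg] -> 5 lines: snue ung zlg hko xoz
Hunk 3: at line 1 remove [ung,zlg,hko] add [aksd,vhrak,anw] -> 5 lines: snue aksd vhrak anw xoz
Hunk 4: at line 1 remove [aksd,vhrak] add [scaam,mrnj,ykve] -> 6 lines: snue scaam mrnj ykve anw xoz
Hunk 5: at line 2 remove [ykve] add [dwq] -> 6 lines: snue scaam mrnj dwq anw xoz
Hunk 6: at line 1 remove [mrnj,dwq] add [kndr,gqojs,myhu] -> 7 lines: snue scaam kndr gqojs myhu anw xoz
Final line 2: scaam

Answer: scaam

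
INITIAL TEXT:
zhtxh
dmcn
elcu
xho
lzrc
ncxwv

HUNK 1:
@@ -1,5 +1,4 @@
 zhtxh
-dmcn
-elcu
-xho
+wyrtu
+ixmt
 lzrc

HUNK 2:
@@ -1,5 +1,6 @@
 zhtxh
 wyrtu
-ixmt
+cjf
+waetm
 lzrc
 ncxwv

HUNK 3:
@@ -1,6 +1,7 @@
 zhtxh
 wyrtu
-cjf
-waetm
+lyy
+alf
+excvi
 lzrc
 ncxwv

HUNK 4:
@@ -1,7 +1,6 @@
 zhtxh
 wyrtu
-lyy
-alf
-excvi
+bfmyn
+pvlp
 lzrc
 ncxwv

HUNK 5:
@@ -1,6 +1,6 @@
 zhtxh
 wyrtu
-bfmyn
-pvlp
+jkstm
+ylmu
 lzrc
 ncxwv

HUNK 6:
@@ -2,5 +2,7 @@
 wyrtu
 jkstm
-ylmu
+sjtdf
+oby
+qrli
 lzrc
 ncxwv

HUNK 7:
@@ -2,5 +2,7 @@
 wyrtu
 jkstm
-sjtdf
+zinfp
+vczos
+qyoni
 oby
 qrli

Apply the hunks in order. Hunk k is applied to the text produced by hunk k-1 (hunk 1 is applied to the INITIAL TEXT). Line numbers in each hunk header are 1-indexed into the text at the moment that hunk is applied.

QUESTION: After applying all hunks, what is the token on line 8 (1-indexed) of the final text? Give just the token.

Answer: qrli

Derivation:
Hunk 1: at line 1 remove [dmcn,elcu,xho] add [wyrtu,ixmt] -> 5 lines: zhtxh wyrtu ixmt lzrc ncxwv
Hunk 2: at line 1 remove [ixmt] add [cjf,waetm] -> 6 lines: zhtxh wyrtu cjf waetm lzrc ncxwv
Hunk 3: at line 1 remove [cjf,waetm] add [lyy,alf,excvi] -> 7 lines: zhtxh wyrtu lyy alf excvi lzrc ncxwv
Hunk 4: at line 1 remove [lyy,alf,excvi] add [bfmyn,pvlp] -> 6 lines: zhtxh wyrtu bfmyn pvlp lzrc ncxwv
Hunk 5: at line 1 remove [bfmyn,pvlp] add [jkstm,ylmu] -> 6 lines: zhtxh wyrtu jkstm ylmu lzrc ncxwv
Hunk 6: at line 2 remove [ylmu] add [sjtdf,oby,qrli] -> 8 lines: zhtxh wyrtu jkstm sjtdf oby qrli lzrc ncxwv
Hunk 7: at line 2 remove [sjtdf] add [zinfp,vczos,qyoni] -> 10 lines: zhtxh wyrtu jkstm zinfp vczos qyoni oby qrli lzrc ncxwv
Final line 8: qrli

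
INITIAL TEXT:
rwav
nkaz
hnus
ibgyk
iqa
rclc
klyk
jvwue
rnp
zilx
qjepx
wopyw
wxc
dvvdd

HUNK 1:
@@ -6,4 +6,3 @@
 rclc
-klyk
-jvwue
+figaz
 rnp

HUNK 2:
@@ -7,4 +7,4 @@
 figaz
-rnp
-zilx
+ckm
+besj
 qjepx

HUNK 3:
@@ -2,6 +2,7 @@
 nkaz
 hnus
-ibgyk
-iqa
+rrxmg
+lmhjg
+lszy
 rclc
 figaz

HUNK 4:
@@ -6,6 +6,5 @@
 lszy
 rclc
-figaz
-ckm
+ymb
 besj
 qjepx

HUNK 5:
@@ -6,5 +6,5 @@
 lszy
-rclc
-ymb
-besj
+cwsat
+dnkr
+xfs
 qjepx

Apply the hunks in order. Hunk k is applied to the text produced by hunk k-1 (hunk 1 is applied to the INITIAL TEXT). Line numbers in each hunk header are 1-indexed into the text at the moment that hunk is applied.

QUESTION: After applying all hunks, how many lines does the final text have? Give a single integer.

Answer: 13

Derivation:
Hunk 1: at line 6 remove [klyk,jvwue] add [figaz] -> 13 lines: rwav nkaz hnus ibgyk iqa rclc figaz rnp zilx qjepx wopyw wxc dvvdd
Hunk 2: at line 7 remove [rnp,zilx] add [ckm,besj] -> 13 lines: rwav nkaz hnus ibgyk iqa rclc figaz ckm besj qjepx wopyw wxc dvvdd
Hunk 3: at line 2 remove [ibgyk,iqa] add [rrxmg,lmhjg,lszy] -> 14 lines: rwav nkaz hnus rrxmg lmhjg lszy rclc figaz ckm besj qjepx wopyw wxc dvvdd
Hunk 4: at line 6 remove [figaz,ckm] add [ymb] -> 13 lines: rwav nkaz hnus rrxmg lmhjg lszy rclc ymb besj qjepx wopyw wxc dvvdd
Hunk 5: at line 6 remove [rclc,ymb,besj] add [cwsat,dnkr,xfs] -> 13 lines: rwav nkaz hnus rrxmg lmhjg lszy cwsat dnkr xfs qjepx wopyw wxc dvvdd
Final line count: 13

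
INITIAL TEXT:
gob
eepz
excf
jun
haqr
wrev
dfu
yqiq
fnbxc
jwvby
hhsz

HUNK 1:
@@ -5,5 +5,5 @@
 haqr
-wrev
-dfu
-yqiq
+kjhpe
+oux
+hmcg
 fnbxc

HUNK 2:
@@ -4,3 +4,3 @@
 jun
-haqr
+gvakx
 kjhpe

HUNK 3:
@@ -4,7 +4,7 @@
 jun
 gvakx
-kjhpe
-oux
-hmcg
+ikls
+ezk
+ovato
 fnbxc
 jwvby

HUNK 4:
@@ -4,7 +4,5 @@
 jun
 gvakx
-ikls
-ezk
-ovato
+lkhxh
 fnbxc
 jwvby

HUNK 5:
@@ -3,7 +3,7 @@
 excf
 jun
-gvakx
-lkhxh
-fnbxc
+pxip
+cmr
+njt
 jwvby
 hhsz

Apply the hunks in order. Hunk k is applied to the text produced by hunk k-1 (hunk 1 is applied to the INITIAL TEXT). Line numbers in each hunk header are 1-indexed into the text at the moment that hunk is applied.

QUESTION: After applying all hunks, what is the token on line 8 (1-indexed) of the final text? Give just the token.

Hunk 1: at line 5 remove [wrev,dfu,yqiq] add [kjhpe,oux,hmcg] -> 11 lines: gob eepz excf jun haqr kjhpe oux hmcg fnbxc jwvby hhsz
Hunk 2: at line 4 remove [haqr] add [gvakx] -> 11 lines: gob eepz excf jun gvakx kjhpe oux hmcg fnbxc jwvby hhsz
Hunk 3: at line 4 remove [kjhpe,oux,hmcg] add [ikls,ezk,ovato] -> 11 lines: gob eepz excf jun gvakx ikls ezk ovato fnbxc jwvby hhsz
Hunk 4: at line 4 remove [ikls,ezk,ovato] add [lkhxh] -> 9 lines: gob eepz excf jun gvakx lkhxh fnbxc jwvby hhsz
Hunk 5: at line 3 remove [gvakx,lkhxh,fnbxc] add [pxip,cmr,njt] -> 9 lines: gob eepz excf jun pxip cmr njt jwvby hhsz
Final line 8: jwvby

Answer: jwvby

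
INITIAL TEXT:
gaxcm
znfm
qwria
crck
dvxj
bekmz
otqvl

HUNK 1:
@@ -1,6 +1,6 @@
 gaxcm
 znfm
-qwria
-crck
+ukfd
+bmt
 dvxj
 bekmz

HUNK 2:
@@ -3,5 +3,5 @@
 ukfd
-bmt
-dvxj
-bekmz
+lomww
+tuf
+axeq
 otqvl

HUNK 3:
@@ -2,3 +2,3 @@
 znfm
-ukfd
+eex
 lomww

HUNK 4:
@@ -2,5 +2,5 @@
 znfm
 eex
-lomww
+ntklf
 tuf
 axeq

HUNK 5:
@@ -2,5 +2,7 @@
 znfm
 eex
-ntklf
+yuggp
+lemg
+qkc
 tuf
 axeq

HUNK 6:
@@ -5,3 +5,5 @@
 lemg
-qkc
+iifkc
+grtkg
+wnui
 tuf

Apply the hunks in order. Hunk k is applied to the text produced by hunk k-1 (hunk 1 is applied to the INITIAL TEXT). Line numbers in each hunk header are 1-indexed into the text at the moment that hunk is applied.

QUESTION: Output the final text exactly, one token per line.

Hunk 1: at line 1 remove [qwria,crck] add [ukfd,bmt] -> 7 lines: gaxcm znfm ukfd bmt dvxj bekmz otqvl
Hunk 2: at line 3 remove [bmt,dvxj,bekmz] add [lomww,tuf,axeq] -> 7 lines: gaxcm znfm ukfd lomww tuf axeq otqvl
Hunk 3: at line 2 remove [ukfd] add [eex] -> 7 lines: gaxcm znfm eex lomww tuf axeq otqvl
Hunk 4: at line 2 remove [lomww] add [ntklf] -> 7 lines: gaxcm znfm eex ntklf tuf axeq otqvl
Hunk 5: at line 2 remove [ntklf] add [yuggp,lemg,qkc] -> 9 lines: gaxcm znfm eex yuggp lemg qkc tuf axeq otqvl
Hunk 6: at line 5 remove [qkc] add [iifkc,grtkg,wnui] -> 11 lines: gaxcm znfm eex yuggp lemg iifkc grtkg wnui tuf axeq otqvl

Answer: gaxcm
znfm
eex
yuggp
lemg
iifkc
grtkg
wnui
tuf
axeq
otqvl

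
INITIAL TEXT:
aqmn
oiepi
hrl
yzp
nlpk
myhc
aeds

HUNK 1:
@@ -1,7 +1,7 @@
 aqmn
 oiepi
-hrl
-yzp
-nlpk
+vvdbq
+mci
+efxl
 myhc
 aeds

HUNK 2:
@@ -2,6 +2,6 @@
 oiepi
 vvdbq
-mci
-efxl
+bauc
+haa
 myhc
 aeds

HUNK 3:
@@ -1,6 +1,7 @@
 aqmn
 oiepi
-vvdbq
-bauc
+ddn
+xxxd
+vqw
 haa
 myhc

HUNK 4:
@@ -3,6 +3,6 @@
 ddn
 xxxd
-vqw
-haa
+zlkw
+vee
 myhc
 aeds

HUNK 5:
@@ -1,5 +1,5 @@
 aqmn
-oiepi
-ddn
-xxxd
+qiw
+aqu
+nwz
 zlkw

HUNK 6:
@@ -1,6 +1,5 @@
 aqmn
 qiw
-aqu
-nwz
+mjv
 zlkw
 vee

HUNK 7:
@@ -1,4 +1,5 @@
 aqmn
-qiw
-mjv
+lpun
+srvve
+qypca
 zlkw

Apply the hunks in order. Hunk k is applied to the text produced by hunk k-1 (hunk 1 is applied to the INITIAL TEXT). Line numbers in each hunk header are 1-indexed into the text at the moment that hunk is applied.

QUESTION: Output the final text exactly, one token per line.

Hunk 1: at line 1 remove [hrl,yzp,nlpk] add [vvdbq,mci,efxl] -> 7 lines: aqmn oiepi vvdbq mci efxl myhc aeds
Hunk 2: at line 2 remove [mci,efxl] add [bauc,haa] -> 7 lines: aqmn oiepi vvdbq bauc haa myhc aeds
Hunk 3: at line 1 remove [vvdbq,bauc] add [ddn,xxxd,vqw] -> 8 lines: aqmn oiepi ddn xxxd vqw haa myhc aeds
Hunk 4: at line 3 remove [vqw,haa] add [zlkw,vee] -> 8 lines: aqmn oiepi ddn xxxd zlkw vee myhc aeds
Hunk 5: at line 1 remove [oiepi,ddn,xxxd] add [qiw,aqu,nwz] -> 8 lines: aqmn qiw aqu nwz zlkw vee myhc aeds
Hunk 6: at line 1 remove [aqu,nwz] add [mjv] -> 7 lines: aqmn qiw mjv zlkw vee myhc aeds
Hunk 7: at line 1 remove [qiw,mjv] add [lpun,srvve,qypca] -> 8 lines: aqmn lpun srvve qypca zlkw vee myhc aeds

Answer: aqmn
lpun
srvve
qypca
zlkw
vee
myhc
aeds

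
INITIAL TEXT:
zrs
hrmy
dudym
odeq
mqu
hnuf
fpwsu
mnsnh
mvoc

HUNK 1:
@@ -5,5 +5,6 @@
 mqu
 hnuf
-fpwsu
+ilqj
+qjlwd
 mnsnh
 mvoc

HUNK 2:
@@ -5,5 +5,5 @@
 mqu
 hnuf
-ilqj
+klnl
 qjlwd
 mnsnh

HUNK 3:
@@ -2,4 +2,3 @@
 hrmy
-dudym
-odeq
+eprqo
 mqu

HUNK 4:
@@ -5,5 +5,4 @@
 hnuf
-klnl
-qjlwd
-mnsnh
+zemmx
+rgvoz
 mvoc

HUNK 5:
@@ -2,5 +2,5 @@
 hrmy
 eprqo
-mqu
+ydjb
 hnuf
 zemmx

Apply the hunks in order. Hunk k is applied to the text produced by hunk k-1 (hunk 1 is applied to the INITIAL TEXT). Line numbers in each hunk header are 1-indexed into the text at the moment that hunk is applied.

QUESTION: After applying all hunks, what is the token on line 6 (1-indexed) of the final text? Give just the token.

Answer: zemmx

Derivation:
Hunk 1: at line 5 remove [fpwsu] add [ilqj,qjlwd] -> 10 lines: zrs hrmy dudym odeq mqu hnuf ilqj qjlwd mnsnh mvoc
Hunk 2: at line 5 remove [ilqj] add [klnl] -> 10 lines: zrs hrmy dudym odeq mqu hnuf klnl qjlwd mnsnh mvoc
Hunk 3: at line 2 remove [dudym,odeq] add [eprqo] -> 9 lines: zrs hrmy eprqo mqu hnuf klnl qjlwd mnsnh mvoc
Hunk 4: at line 5 remove [klnl,qjlwd,mnsnh] add [zemmx,rgvoz] -> 8 lines: zrs hrmy eprqo mqu hnuf zemmx rgvoz mvoc
Hunk 5: at line 2 remove [mqu] add [ydjb] -> 8 lines: zrs hrmy eprqo ydjb hnuf zemmx rgvoz mvoc
Final line 6: zemmx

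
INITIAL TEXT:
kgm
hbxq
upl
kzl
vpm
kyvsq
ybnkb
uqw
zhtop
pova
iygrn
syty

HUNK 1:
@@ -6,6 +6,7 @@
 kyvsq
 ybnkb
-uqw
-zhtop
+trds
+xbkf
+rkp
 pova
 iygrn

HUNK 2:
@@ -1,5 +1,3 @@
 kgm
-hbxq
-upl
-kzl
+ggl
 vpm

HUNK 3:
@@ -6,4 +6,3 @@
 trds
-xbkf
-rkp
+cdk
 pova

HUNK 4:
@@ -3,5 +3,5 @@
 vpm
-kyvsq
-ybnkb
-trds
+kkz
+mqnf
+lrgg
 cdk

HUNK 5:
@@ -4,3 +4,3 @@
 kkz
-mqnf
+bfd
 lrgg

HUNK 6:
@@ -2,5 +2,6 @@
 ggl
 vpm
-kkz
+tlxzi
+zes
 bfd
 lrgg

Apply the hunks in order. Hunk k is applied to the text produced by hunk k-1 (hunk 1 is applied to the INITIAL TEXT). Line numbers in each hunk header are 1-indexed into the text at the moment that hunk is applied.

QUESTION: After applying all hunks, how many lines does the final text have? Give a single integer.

Answer: 11

Derivation:
Hunk 1: at line 6 remove [uqw,zhtop] add [trds,xbkf,rkp] -> 13 lines: kgm hbxq upl kzl vpm kyvsq ybnkb trds xbkf rkp pova iygrn syty
Hunk 2: at line 1 remove [hbxq,upl,kzl] add [ggl] -> 11 lines: kgm ggl vpm kyvsq ybnkb trds xbkf rkp pova iygrn syty
Hunk 3: at line 6 remove [xbkf,rkp] add [cdk] -> 10 lines: kgm ggl vpm kyvsq ybnkb trds cdk pova iygrn syty
Hunk 4: at line 3 remove [kyvsq,ybnkb,trds] add [kkz,mqnf,lrgg] -> 10 lines: kgm ggl vpm kkz mqnf lrgg cdk pova iygrn syty
Hunk 5: at line 4 remove [mqnf] add [bfd] -> 10 lines: kgm ggl vpm kkz bfd lrgg cdk pova iygrn syty
Hunk 6: at line 2 remove [kkz] add [tlxzi,zes] -> 11 lines: kgm ggl vpm tlxzi zes bfd lrgg cdk pova iygrn syty
Final line count: 11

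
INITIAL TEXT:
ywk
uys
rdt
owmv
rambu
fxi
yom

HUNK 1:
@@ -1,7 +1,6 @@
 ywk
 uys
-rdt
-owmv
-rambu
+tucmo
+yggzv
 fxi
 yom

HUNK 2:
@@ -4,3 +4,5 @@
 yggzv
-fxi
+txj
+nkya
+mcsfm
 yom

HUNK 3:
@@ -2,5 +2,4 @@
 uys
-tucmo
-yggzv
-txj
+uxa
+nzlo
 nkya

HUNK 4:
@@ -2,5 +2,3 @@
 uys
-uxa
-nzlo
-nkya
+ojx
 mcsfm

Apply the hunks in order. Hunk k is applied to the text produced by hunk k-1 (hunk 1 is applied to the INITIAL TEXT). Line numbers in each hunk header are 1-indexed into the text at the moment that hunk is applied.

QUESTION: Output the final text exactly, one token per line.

Answer: ywk
uys
ojx
mcsfm
yom

Derivation:
Hunk 1: at line 1 remove [rdt,owmv,rambu] add [tucmo,yggzv] -> 6 lines: ywk uys tucmo yggzv fxi yom
Hunk 2: at line 4 remove [fxi] add [txj,nkya,mcsfm] -> 8 lines: ywk uys tucmo yggzv txj nkya mcsfm yom
Hunk 3: at line 2 remove [tucmo,yggzv,txj] add [uxa,nzlo] -> 7 lines: ywk uys uxa nzlo nkya mcsfm yom
Hunk 4: at line 2 remove [uxa,nzlo,nkya] add [ojx] -> 5 lines: ywk uys ojx mcsfm yom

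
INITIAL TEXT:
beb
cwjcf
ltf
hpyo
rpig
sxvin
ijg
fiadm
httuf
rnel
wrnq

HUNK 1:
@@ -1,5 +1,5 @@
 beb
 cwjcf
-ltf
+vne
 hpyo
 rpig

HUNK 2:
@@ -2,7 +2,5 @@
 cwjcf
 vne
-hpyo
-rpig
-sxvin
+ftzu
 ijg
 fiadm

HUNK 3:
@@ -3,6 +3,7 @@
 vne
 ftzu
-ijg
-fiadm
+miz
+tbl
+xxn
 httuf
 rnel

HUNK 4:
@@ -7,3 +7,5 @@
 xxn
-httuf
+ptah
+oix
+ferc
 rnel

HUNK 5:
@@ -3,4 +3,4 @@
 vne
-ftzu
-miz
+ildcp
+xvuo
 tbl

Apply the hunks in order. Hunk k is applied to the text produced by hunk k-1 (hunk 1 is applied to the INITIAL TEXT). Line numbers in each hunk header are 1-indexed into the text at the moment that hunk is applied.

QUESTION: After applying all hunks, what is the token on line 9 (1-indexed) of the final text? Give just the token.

Answer: oix

Derivation:
Hunk 1: at line 1 remove [ltf] add [vne] -> 11 lines: beb cwjcf vne hpyo rpig sxvin ijg fiadm httuf rnel wrnq
Hunk 2: at line 2 remove [hpyo,rpig,sxvin] add [ftzu] -> 9 lines: beb cwjcf vne ftzu ijg fiadm httuf rnel wrnq
Hunk 3: at line 3 remove [ijg,fiadm] add [miz,tbl,xxn] -> 10 lines: beb cwjcf vne ftzu miz tbl xxn httuf rnel wrnq
Hunk 4: at line 7 remove [httuf] add [ptah,oix,ferc] -> 12 lines: beb cwjcf vne ftzu miz tbl xxn ptah oix ferc rnel wrnq
Hunk 5: at line 3 remove [ftzu,miz] add [ildcp,xvuo] -> 12 lines: beb cwjcf vne ildcp xvuo tbl xxn ptah oix ferc rnel wrnq
Final line 9: oix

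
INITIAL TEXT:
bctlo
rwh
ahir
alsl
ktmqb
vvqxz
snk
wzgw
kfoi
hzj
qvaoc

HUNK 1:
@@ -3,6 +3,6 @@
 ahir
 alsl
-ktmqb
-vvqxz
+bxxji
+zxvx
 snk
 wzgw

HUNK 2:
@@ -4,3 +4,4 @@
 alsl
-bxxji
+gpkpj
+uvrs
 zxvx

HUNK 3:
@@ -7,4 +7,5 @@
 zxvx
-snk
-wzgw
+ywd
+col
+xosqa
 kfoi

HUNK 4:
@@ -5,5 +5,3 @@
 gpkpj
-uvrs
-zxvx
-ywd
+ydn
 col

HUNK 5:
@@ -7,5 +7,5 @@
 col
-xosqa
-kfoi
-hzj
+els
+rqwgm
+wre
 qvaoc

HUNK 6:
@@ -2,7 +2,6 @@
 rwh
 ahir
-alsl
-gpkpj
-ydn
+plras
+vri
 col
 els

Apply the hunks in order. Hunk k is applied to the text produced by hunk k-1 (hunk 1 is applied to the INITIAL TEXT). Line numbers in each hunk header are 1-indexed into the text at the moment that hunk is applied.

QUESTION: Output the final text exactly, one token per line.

Answer: bctlo
rwh
ahir
plras
vri
col
els
rqwgm
wre
qvaoc

Derivation:
Hunk 1: at line 3 remove [ktmqb,vvqxz] add [bxxji,zxvx] -> 11 lines: bctlo rwh ahir alsl bxxji zxvx snk wzgw kfoi hzj qvaoc
Hunk 2: at line 4 remove [bxxji] add [gpkpj,uvrs] -> 12 lines: bctlo rwh ahir alsl gpkpj uvrs zxvx snk wzgw kfoi hzj qvaoc
Hunk 3: at line 7 remove [snk,wzgw] add [ywd,col,xosqa] -> 13 lines: bctlo rwh ahir alsl gpkpj uvrs zxvx ywd col xosqa kfoi hzj qvaoc
Hunk 4: at line 5 remove [uvrs,zxvx,ywd] add [ydn] -> 11 lines: bctlo rwh ahir alsl gpkpj ydn col xosqa kfoi hzj qvaoc
Hunk 5: at line 7 remove [xosqa,kfoi,hzj] add [els,rqwgm,wre] -> 11 lines: bctlo rwh ahir alsl gpkpj ydn col els rqwgm wre qvaoc
Hunk 6: at line 2 remove [alsl,gpkpj,ydn] add [plras,vri] -> 10 lines: bctlo rwh ahir plras vri col els rqwgm wre qvaoc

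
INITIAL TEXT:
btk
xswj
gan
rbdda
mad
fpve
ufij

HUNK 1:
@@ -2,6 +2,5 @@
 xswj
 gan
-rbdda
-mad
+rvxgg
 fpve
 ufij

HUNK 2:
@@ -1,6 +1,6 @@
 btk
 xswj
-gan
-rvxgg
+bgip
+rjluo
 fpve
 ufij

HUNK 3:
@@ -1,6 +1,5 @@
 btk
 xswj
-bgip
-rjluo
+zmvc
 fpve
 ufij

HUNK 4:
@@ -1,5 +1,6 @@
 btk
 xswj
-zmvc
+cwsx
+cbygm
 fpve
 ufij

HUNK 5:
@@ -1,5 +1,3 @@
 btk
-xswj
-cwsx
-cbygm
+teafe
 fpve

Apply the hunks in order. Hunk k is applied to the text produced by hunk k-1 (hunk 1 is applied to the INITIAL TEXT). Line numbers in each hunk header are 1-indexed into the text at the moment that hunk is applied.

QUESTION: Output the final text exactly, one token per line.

Hunk 1: at line 2 remove [rbdda,mad] add [rvxgg] -> 6 lines: btk xswj gan rvxgg fpve ufij
Hunk 2: at line 1 remove [gan,rvxgg] add [bgip,rjluo] -> 6 lines: btk xswj bgip rjluo fpve ufij
Hunk 3: at line 1 remove [bgip,rjluo] add [zmvc] -> 5 lines: btk xswj zmvc fpve ufij
Hunk 4: at line 1 remove [zmvc] add [cwsx,cbygm] -> 6 lines: btk xswj cwsx cbygm fpve ufij
Hunk 5: at line 1 remove [xswj,cwsx,cbygm] add [teafe] -> 4 lines: btk teafe fpve ufij

Answer: btk
teafe
fpve
ufij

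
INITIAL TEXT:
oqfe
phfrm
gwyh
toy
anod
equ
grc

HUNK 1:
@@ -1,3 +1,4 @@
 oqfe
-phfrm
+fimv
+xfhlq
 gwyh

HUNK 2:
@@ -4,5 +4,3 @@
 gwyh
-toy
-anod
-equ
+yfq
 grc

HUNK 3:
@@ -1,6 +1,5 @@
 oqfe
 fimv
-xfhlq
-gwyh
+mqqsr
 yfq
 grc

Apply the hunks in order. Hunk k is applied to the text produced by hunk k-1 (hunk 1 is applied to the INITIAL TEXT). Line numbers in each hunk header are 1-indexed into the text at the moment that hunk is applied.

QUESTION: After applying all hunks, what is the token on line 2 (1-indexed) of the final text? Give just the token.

Hunk 1: at line 1 remove [phfrm] add [fimv,xfhlq] -> 8 lines: oqfe fimv xfhlq gwyh toy anod equ grc
Hunk 2: at line 4 remove [toy,anod,equ] add [yfq] -> 6 lines: oqfe fimv xfhlq gwyh yfq grc
Hunk 3: at line 1 remove [xfhlq,gwyh] add [mqqsr] -> 5 lines: oqfe fimv mqqsr yfq grc
Final line 2: fimv

Answer: fimv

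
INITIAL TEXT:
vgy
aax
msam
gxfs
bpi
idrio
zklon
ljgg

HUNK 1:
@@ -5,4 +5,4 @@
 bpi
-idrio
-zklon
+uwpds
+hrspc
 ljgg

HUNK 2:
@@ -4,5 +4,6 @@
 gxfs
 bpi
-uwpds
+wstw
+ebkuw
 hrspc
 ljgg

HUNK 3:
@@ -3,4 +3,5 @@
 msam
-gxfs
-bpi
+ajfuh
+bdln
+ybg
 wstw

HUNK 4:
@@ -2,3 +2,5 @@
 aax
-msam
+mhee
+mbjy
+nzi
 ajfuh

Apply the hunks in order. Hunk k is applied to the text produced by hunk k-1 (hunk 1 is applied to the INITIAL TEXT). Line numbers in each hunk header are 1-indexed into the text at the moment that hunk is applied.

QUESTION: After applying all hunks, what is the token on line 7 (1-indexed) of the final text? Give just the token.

Answer: bdln

Derivation:
Hunk 1: at line 5 remove [idrio,zklon] add [uwpds,hrspc] -> 8 lines: vgy aax msam gxfs bpi uwpds hrspc ljgg
Hunk 2: at line 4 remove [uwpds] add [wstw,ebkuw] -> 9 lines: vgy aax msam gxfs bpi wstw ebkuw hrspc ljgg
Hunk 3: at line 3 remove [gxfs,bpi] add [ajfuh,bdln,ybg] -> 10 lines: vgy aax msam ajfuh bdln ybg wstw ebkuw hrspc ljgg
Hunk 4: at line 2 remove [msam] add [mhee,mbjy,nzi] -> 12 lines: vgy aax mhee mbjy nzi ajfuh bdln ybg wstw ebkuw hrspc ljgg
Final line 7: bdln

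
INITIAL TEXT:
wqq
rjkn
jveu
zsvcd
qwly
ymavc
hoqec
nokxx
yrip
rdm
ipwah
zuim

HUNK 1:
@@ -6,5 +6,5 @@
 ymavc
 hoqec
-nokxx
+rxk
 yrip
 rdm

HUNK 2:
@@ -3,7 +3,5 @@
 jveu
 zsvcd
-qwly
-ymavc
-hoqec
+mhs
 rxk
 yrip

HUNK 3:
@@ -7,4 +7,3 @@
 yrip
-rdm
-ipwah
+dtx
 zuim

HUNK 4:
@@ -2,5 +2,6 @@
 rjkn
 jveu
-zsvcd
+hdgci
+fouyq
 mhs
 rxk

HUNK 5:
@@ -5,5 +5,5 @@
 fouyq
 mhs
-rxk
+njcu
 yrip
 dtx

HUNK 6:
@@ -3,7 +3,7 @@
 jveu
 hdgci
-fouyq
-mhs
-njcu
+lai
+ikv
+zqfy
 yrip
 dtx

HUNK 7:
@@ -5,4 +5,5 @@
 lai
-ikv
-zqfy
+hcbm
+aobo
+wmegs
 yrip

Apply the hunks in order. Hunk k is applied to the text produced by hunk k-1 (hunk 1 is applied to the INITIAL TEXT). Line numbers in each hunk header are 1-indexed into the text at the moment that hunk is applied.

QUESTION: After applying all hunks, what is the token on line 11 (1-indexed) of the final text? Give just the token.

Answer: zuim

Derivation:
Hunk 1: at line 6 remove [nokxx] add [rxk] -> 12 lines: wqq rjkn jveu zsvcd qwly ymavc hoqec rxk yrip rdm ipwah zuim
Hunk 2: at line 3 remove [qwly,ymavc,hoqec] add [mhs] -> 10 lines: wqq rjkn jveu zsvcd mhs rxk yrip rdm ipwah zuim
Hunk 3: at line 7 remove [rdm,ipwah] add [dtx] -> 9 lines: wqq rjkn jveu zsvcd mhs rxk yrip dtx zuim
Hunk 4: at line 2 remove [zsvcd] add [hdgci,fouyq] -> 10 lines: wqq rjkn jveu hdgci fouyq mhs rxk yrip dtx zuim
Hunk 5: at line 5 remove [rxk] add [njcu] -> 10 lines: wqq rjkn jveu hdgci fouyq mhs njcu yrip dtx zuim
Hunk 6: at line 3 remove [fouyq,mhs,njcu] add [lai,ikv,zqfy] -> 10 lines: wqq rjkn jveu hdgci lai ikv zqfy yrip dtx zuim
Hunk 7: at line 5 remove [ikv,zqfy] add [hcbm,aobo,wmegs] -> 11 lines: wqq rjkn jveu hdgci lai hcbm aobo wmegs yrip dtx zuim
Final line 11: zuim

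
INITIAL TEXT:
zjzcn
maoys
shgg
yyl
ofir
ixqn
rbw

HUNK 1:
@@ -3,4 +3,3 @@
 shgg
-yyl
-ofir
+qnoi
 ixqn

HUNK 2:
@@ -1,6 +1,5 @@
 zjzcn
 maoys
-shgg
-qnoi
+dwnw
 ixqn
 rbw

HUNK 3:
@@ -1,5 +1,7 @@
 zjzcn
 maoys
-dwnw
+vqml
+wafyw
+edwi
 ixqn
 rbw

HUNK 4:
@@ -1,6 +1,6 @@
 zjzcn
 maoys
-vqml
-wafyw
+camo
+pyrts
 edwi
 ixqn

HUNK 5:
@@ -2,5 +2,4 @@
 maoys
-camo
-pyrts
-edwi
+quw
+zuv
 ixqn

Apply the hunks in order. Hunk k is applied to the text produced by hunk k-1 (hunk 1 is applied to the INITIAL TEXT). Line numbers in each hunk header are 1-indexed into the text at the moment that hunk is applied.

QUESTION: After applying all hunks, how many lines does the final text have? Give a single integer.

Hunk 1: at line 3 remove [yyl,ofir] add [qnoi] -> 6 lines: zjzcn maoys shgg qnoi ixqn rbw
Hunk 2: at line 1 remove [shgg,qnoi] add [dwnw] -> 5 lines: zjzcn maoys dwnw ixqn rbw
Hunk 3: at line 1 remove [dwnw] add [vqml,wafyw,edwi] -> 7 lines: zjzcn maoys vqml wafyw edwi ixqn rbw
Hunk 4: at line 1 remove [vqml,wafyw] add [camo,pyrts] -> 7 lines: zjzcn maoys camo pyrts edwi ixqn rbw
Hunk 5: at line 2 remove [camo,pyrts,edwi] add [quw,zuv] -> 6 lines: zjzcn maoys quw zuv ixqn rbw
Final line count: 6

Answer: 6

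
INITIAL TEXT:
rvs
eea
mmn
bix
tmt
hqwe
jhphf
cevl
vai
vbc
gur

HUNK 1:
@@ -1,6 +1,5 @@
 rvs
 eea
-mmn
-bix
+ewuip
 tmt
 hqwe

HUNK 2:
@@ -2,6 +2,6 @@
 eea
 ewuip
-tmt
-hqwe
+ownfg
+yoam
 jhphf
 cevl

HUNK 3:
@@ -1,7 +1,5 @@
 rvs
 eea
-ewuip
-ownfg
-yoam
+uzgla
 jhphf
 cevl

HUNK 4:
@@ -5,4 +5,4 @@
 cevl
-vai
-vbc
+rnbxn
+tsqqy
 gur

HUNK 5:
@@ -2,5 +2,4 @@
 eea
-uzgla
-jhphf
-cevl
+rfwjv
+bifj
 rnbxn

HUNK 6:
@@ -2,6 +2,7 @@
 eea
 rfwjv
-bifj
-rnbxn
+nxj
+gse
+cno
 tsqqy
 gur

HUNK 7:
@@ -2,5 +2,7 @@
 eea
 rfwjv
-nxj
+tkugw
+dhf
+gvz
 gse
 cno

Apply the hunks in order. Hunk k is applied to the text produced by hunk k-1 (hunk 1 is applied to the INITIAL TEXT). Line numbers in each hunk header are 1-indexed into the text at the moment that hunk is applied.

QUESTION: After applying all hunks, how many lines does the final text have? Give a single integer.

Hunk 1: at line 1 remove [mmn,bix] add [ewuip] -> 10 lines: rvs eea ewuip tmt hqwe jhphf cevl vai vbc gur
Hunk 2: at line 2 remove [tmt,hqwe] add [ownfg,yoam] -> 10 lines: rvs eea ewuip ownfg yoam jhphf cevl vai vbc gur
Hunk 3: at line 1 remove [ewuip,ownfg,yoam] add [uzgla] -> 8 lines: rvs eea uzgla jhphf cevl vai vbc gur
Hunk 4: at line 5 remove [vai,vbc] add [rnbxn,tsqqy] -> 8 lines: rvs eea uzgla jhphf cevl rnbxn tsqqy gur
Hunk 5: at line 2 remove [uzgla,jhphf,cevl] add [rfwjv,bifj] -> 7 lines: rvs eea rfwjv bifj rnbxn tsqqy gur
Hunk 6: at line 2 remove [bifj,rnbxn] add [nxj,gse,cno] -> 8 lines: rvs eea rfwjv nxj gse cno tsqqy gur
Hunk 7: at line 2 remove [nxj] add [tkugw,dhf,gvz] -> 10 lines: rvs eea rfwjv tkugw dhf gvz gse cno tsqqy gur
Final line count: 10

Answer: 10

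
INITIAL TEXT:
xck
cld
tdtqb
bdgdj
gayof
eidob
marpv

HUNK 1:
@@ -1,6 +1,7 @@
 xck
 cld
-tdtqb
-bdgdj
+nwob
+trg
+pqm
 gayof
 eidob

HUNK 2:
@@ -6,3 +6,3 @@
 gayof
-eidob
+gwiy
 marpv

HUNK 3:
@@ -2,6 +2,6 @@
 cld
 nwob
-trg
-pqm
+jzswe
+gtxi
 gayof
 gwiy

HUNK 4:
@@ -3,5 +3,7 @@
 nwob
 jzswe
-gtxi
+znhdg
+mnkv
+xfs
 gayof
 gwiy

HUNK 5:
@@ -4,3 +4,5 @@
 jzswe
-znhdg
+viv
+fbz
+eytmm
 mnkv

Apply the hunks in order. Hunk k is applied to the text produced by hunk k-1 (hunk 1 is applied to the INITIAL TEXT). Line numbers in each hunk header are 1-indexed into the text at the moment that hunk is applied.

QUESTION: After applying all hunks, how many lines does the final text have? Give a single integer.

Answer: 12

Derivation:
Hunk 1: at line 1 remove [tdtqb,bdgdj] add [nwob,trg,pqm] -> 8 lines: xck cld nwob trg pqm gayof eidob marpv
Hunk 2: at line 6 remove [eidob] add [gwiy] -> 8 lines: xck cld nwob trg pqm gayof gwiy marpv
Hunk 3: at line 2 remove [trg,pqm] add [jzswe,gtxi] -> 8 lines: xck cld nwob jzswe gtxi gayof gwiy marpv
Hunk 4: at line 3 remove [gtxi] add [znhdg,mnkv,xfs] -> 10 lines: xck cld nwob jzswe znhdg mnkv xfs gayof gwiy marpv
Hunk 5: at line 4 remove [znhdg] add [viv,fbz,eytmm] -> 12 lines: xck cld nwob jzswe viv fbz eytmm mnkv xfs gayof gwiy marpv
Final line count: 12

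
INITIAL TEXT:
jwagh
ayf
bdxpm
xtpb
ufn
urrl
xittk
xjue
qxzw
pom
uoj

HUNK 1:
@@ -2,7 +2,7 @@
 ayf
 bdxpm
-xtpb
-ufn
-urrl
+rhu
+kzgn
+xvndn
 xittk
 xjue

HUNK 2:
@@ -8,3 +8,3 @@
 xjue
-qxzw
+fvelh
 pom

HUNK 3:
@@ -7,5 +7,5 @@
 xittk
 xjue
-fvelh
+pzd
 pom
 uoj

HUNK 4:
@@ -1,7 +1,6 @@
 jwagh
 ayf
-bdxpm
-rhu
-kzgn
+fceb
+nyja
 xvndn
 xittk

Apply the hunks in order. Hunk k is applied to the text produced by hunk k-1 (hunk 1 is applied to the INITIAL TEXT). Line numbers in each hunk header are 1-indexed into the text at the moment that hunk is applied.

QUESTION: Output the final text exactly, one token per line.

Answer: jwagh
ayf
fceb
nyja
xvndn
xittk
xjue
pzd
pom
uoj

Derivation:
Hunk 1: at line 2 remove [xtpb,ufn,urrl] add [rhu,kzgn,xvndn] -> 11 lines: jwagh ayf bdxpm rhu kzgn xvndn xittk xjue qxzw pom uoj
Hunk 2: at line 8 remove [qxzw] add [fvelh] -> 11 lines: jwagh ayf bdxpm rhu kzgn xvndn xittk xjue fvelh pom uoj
Hunk 3: at line 7 remove [fvelh] add [pzd] -> 11 lines: jwagh ayf bdxpm rhu kzgn xvndn xittk xjue pzd pom uoj
Hunk 4: at line 1 remove [bdxpm,rhu,kzgn] add [fceb,nyja] -> 10 lines: jwagh ayf fceb nyja xvndn xittk xjue pzd pom uoj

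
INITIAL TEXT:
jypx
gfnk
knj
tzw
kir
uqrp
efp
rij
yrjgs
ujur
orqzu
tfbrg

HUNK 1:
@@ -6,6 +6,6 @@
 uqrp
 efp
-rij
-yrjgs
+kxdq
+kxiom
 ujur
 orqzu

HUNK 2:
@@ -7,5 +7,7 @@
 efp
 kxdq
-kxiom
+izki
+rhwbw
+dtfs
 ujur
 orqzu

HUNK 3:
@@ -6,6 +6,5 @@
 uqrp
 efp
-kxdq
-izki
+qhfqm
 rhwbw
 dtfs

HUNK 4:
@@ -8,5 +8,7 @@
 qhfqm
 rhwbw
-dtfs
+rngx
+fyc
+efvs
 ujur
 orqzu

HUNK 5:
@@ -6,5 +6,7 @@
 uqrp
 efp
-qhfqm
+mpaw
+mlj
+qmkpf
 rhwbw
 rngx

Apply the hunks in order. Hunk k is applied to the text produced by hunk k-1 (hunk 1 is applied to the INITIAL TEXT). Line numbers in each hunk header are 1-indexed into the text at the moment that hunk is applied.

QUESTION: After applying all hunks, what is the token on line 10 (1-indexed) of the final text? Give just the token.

Answer: qmkpf

Derivation:
Hunk 1: at line 6 remove [rij,yrjgs] add [kxdq,kxiom] -> 12 lines: jypx gfnk knj tzw kir uqrp efp kxdq kxiom ujur orqzu tfbrg
Hunk 2: at line 7 remove [kxiom] add [izki,rhwbw,dtfs] -> 14 lines: jypx gfnk knj tzw kir uqrp efp kxdq izki rhwbw dtfs ujur orqzu tfbrg
Hunk 3: at line 6 remove [kxdq,izki] add [qhfqm] -> 13 lines: jypx gfnk knj tzw kir uqrp efp qhfqm rhwbw dtfs ujur orqzu tfbrg
Hunk 4: at line 8 remove [dtfs] add [rngx,fyc,efvs] -> 15 lines: jypx gfnk knj tzw kir uqrp efp qhfqm rhwbw rngx fyc efvs ujur orqzu tfbrg
Hunk 5: at line 6 remove [qhfqm] add [mpaw,mlj,qmkpf] -> 17 lines: jypx gfnk knj tzw kir uqrp efp mpaw mlj qmkpf rhwbw rngx fyc efvs ujur orqzu tfbrg
Final line 10: qmkpf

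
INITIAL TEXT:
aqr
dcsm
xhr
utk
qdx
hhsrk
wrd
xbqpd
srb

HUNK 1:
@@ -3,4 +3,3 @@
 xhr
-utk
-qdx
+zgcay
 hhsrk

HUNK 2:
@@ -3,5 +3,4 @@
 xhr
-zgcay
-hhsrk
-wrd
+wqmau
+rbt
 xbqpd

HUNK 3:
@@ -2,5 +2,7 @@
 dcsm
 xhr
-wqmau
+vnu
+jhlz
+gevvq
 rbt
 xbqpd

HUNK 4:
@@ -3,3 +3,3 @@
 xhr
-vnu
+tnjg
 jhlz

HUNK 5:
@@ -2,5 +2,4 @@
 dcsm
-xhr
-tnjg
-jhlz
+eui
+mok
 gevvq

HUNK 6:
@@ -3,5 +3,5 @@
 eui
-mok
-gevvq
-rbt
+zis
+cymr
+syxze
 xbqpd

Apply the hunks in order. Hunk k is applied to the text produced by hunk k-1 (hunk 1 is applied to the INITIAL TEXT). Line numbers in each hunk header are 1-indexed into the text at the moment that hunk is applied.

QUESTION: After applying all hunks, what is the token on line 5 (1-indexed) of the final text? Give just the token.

Hunk 1: at line 3 remove [utk,qdx] add [zgcay] -> 8 lines: aqr dcsm xhr zgcay hhsrk wrd xbqpd srb
Hunk 2: at line 3 remove [zgcay,hhsrk,wrd] add [wqmau,rbt] -> 7 lines: aqr dcsm xhr wqmau rbt xbqpd srb
Hunk 3: at line 2 remove [wqmau] add [vnu,jhlz,gevvq] -> 9 lines: aqr dcsm xhr vnu jhlz gevvq rbt xbqpd srb
Hunk 4: at line 3 remove [vnu] add [tnjg] -> 9 lines: aqr dcsm xhr tnjg jhlz gevvq rbt xbqpd srb
Hunk 5: at line 2 remove [xhr,tnjg,jhlz] add [eui,mok] -> 8 lines: aqr dcsm eui mok gevvq rbt xbqpd srb
Hunk 6: at line 3 remove [mok,gevvq,rbt] add [zis,cymr,syxze] -> 8 lines: aqr dcsm eui zis cymr syxze xbqpd srb
Final line 5: cymr

Answer: cymr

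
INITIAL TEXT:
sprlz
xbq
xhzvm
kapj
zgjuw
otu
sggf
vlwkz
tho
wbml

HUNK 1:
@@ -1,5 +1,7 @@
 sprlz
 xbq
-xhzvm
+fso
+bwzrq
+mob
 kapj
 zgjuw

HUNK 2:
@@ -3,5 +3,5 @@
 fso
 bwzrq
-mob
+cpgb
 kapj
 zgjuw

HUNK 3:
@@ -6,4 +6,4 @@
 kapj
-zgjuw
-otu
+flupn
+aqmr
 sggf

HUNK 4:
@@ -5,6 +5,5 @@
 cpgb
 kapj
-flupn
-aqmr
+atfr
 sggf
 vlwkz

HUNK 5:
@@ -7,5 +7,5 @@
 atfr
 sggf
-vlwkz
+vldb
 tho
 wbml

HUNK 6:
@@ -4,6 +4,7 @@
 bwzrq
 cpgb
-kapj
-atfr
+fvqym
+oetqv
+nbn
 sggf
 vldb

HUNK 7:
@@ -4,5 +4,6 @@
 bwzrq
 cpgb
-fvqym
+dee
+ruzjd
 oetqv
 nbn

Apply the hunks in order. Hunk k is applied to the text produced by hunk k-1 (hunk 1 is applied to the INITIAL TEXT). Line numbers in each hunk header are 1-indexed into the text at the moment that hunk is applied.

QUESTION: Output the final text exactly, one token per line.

Answer: sprlz
xbq
fso
bwzrq
cpgb
dee
ruzjd
oetqv
nbn
sggf
vldb
tho
wbml

Derivation:
Hunk 1: at line 1 remove [xhzvm] add [fso,bwzrq,mob] -> 12 lines: sprlz xbq fso bwzrq mob kapj zgjuw otu sggf vlwkz tho wbml
Hunk 2: at line 3 remove [mob] add [cpgb] -> 12 lines: sprlz xbq fso bwzrq cpgb kapj zgjuw otu sggf vlwkz tho wbml
Hunk 3: at line 6 remove [zgjuw,otu] add [flupn,aqmr] -> 12 lines: sprlz xbq fso bwzrq cpgb kapj flupn aqmr sggf vlwkz tho wbml
Hunk 4: at line 5 remove [flupn,aqmr] add [atfr] -> 11 lines: sprlz xbq fso bwzrq cpgb kapj atfr sggf vlwkz tho wbml
Hunk 5: at line 7 remove [vlwkz] add [vldb] -> 11 lines: sprlz xbq fso bwzrq cpgb kapj atfr sggf vldb tho wbml
Hunk 6: at line 4 remove [kapj,atfr] add [fvqym,oetqv,nbn] -> 12 lines: sprlz xbq fso bwzrq cpgb fvqym oetqv nbn sggf vldb tho wbml
Hunk 7: at line 4 remove [fvqym] add [dee,ruzjd] -> 13 lines: sprlz xbq fso bwzrq cpgb dee ruzjd oetqv nbn sggf vldb tho wbml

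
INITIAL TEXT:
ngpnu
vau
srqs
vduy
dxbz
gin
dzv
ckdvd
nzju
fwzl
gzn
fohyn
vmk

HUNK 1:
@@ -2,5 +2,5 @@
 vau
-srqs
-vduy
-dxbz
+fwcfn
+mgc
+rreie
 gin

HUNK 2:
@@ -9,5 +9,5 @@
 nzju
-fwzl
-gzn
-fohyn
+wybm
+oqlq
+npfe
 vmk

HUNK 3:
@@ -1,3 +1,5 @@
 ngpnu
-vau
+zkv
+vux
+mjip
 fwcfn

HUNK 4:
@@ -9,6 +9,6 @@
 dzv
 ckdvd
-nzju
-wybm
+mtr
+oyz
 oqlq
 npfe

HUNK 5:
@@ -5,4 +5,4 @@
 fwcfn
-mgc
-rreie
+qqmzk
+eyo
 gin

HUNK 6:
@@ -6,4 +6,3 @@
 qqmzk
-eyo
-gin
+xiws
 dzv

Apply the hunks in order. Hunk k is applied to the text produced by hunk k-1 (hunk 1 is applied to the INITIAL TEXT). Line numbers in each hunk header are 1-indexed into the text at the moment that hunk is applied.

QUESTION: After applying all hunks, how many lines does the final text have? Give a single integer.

Hunk 1: at line 2 remove [srqs,vduy,dxbz] add [fwcfn,mgc,rreie] -> 13 lines: ngpnu vau fwcfn mgc rreie gin dzv ckdvd nzju fwzl gzn fohyn vmk
Hunk 2: at line 9 remove [fwzl,gzn,fohyn] add [wybm,oqlq,npfe] -> 13 lines: ngpnu vau fwcfn mgc rreie gin dzv ckdvd nzju wybm oqlq npfe vmk
Hunk 3: at line 1 remove [vau] add [zkv,vux,mjip] -> 15 lines: ngpnu zkv vux mjip fwcfn mgc rreie gin dzv ckdvd nzju wybm oqlq npfe vmk
Hunk 4: at line 9 remove [nzju,wybm] add [mtr,oyz] -> 15 lines: ngpnu zkv vux mjip fwcfn mgc rreie gin dzv ckdvd mtr oyz oqlq npfe vmk
Hunk 5: at line 5 remove [mgc,rreie] add [qqmzk,eyo] -> 15 lines: ngpnu zkv vux mjip fwcfn qqmzk eyo gin dzv ckdvd mtr oyz oqlq npfe vmk
Hunk 6: at line 6 remove [eyo,gin] add [xiws] -> 14 lines: ngpnu zkv vux mjip fwcfn qqmzk xiws dzv ckdvd mtr oyz oqlq npfe vmk
Final line count: 14

Answer: 14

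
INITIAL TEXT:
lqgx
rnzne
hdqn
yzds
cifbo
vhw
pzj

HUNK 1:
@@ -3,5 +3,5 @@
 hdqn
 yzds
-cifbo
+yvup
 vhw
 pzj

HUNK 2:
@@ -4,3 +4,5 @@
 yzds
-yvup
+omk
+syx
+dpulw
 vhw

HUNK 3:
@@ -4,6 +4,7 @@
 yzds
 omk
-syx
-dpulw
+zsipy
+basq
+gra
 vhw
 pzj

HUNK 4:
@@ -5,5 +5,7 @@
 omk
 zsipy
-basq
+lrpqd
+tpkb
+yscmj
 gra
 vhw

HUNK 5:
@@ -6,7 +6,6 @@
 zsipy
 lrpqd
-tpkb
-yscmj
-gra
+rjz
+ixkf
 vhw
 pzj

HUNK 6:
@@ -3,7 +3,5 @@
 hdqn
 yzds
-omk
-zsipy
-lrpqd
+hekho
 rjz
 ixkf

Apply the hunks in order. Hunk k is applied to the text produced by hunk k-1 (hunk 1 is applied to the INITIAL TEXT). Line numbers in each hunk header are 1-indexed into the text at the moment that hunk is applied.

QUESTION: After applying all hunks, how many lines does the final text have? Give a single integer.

Hunk 1: at line 3 remove [cifbo] add [yvup] -> 7 lines: lqgx rnzne hdqn yzds yvup vhw pzj
Hunk 2: at line 4 remove [yvup] add [omk,syx,dpulw] -> 9 lines: lqgx rnzne hdqn yzds omk syx dpulw vhw pzj
Hunk 3: at line 4 remove [syx,dpulw] add [zsipy,basq,gra] -> 10 lines: lqgx rnzne hdqn yzds omk zsipy basq gra vhw pzj
Hunk 4: at line 5 remove [basq] add [lrpqd,tpkb,yscmj] -> 12 lines: lqgx rnzne hdqn yzds omk zsipy lrpqd tpkb yscmj gra vhw pzj
Hunk 5: at line 6 remove [tpkb,yscmj,gra] add [rjz,ixkf] -> 11 lines: lqgx rnzne hdqn yzds omk zsipy lrpqd rjz ixkf vhw pzj
Hunk 6: at line 3 remove [omk,zsipy,lrpqd] add [hekho] -> 9 lines: lqgx rnzne hdqn yzds hekho rjz ixkf vhw pzj
Final line count: 9

Answer: 9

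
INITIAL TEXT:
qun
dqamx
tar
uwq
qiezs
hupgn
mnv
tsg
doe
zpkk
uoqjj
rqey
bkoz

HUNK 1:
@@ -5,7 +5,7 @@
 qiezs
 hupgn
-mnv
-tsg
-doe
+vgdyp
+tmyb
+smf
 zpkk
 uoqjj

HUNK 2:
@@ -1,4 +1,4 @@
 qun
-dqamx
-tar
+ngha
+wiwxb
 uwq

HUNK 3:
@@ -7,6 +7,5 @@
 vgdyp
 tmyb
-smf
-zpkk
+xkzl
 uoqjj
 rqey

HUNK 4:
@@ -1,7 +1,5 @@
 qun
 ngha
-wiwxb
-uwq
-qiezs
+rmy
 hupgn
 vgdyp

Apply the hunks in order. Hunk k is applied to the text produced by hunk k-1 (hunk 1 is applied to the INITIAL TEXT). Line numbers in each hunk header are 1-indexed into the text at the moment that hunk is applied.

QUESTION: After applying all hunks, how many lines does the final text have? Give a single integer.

Answer: 10

Derivation:
Hunk 1: at line 5 remove [mnv,tsg,doe] add [vgdyp,tmyb,smf] -> 13 lines: qun dqamx tar uwq qiezs hupgn vgdyp tmyb smf zpkk uoqjj rqey bkoz
Hunk 2: at line 1 remove [dqamx,tar] add [ngha,wiwxb] -> 13 lines: qun ngha wiwxb uwq qiezs hupgn vgdyp tmyb smf zpkk uoqjj rqey bkoz
Hunk 3: at line 7 remove [smf,zpkk] add [xkzl] -> 12 lines: qun ngha wiwxb uwq qiezs hupgn vgdyp tmyb xkzl uoqjj rqey bkoz
Hunk 4: at line 1 remove [wiwxb,uwq,qiezs] add [rmy] -> 10 lines: qun ngha rmy hupgn vgdyp tmyb xkzl uoqjj rqey bkoz
Final line count: 10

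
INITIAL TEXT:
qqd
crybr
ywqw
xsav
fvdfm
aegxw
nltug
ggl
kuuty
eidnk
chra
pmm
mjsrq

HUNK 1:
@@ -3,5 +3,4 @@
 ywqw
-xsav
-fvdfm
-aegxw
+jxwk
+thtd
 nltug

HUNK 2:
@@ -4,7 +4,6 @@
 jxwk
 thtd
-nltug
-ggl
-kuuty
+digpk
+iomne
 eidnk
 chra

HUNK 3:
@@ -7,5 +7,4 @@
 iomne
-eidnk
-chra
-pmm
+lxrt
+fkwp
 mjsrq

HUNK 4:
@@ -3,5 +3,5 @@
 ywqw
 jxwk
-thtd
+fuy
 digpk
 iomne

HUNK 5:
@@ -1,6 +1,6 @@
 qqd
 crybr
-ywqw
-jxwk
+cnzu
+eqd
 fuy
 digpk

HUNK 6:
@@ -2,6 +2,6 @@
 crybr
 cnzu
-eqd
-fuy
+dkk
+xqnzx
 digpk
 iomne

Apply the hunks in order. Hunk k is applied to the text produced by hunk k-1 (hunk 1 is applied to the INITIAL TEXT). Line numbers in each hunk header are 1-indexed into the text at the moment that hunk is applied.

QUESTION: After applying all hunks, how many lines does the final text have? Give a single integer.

Answer: 10

Derivation:
Hunk 1: at line 3 remove [xsav,fvdfm,aegxw] add [jxwk,thtd] -> 12 lines: qqd crybr ywqw jxwk thtd nltug ggl kuuty eidnk chra pmm mjsrq
Hunk 2: at line 4 remove [nltug,ggl,kuuty] add [digpk,iomne] -> 11 lines: qqd crybr ywqw jxwk thtd digpk iomne eidnk chra pmm mjsrq
Hunk 3: at line 7 remove [eidnk,chra,pmm] add [lxrt,fkwp] -> 10 lines: qqd crybr ywqw jxwk thtd digpk iomne lxrt fkwp mjsrq
Hunk 4: at line 3 remove [thtd] add [fuy] -> 10 lines: qqd crybr ywqw jxwk fuy digpk iomne lxrt fkwp mjsrq
Hunk 5: at line 1 remove [ywqw,jxwk] add [cnzu,eqd] -> 10 lines: qqd crybr cnzu eqd fuy digpk iomne lxrt fkwp mjsrq
Hunk 6: at line 2 remove [eqd,fuy] add [dkk,xqnzx] -> 10 lines: qqd crybr cnzu dkk xqnzx digpk iomne lxrt fkwp mjsrq
Final line count: 10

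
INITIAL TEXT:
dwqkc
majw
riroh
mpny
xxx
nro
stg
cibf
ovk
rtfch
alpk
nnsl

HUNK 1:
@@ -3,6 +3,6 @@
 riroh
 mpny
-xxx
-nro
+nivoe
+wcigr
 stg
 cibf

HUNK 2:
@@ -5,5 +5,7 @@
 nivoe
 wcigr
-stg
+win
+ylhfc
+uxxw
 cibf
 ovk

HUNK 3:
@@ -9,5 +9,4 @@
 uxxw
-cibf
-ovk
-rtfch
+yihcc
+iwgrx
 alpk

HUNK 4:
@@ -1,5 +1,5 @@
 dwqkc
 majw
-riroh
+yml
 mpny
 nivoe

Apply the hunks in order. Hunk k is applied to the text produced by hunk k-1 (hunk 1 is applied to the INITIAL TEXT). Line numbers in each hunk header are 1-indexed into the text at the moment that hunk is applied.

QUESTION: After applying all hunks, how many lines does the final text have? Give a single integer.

Answer: 13

Derivation:
Hunk 1: at line 3 remove [xxx,nro] add [nivoe,wcigr] -> 12 lines: dwqkc majw riroh mpny nivoe wcigr stg cibf ovk rtfch alpk nnsl
Hunk 2: at line 5 remove [stg] add [win,ylhfc,uxxw] -> 14 lines: dwqkc majw riroh mpny nivoe wcigr win ylhfc uxxw cibf ovk rtfch alpk nnsl
Hunk 3: at line 9 remove [cibf,ovk,rtfch] add [yihcc,iwgrx] -> 13 lines: dwqkc majw riroh mpny nivoe wcigr win ylhfc uxxw yihcc iwgrx alpk nnsl
Hunk 4: at line 1 remove [riroh] add [yml] -> 13 lines: dwqkc majw yml mpny nivoe wcigr win ylhfc uxxw yihcc iwgrx alpk nnsl
Final line count: 13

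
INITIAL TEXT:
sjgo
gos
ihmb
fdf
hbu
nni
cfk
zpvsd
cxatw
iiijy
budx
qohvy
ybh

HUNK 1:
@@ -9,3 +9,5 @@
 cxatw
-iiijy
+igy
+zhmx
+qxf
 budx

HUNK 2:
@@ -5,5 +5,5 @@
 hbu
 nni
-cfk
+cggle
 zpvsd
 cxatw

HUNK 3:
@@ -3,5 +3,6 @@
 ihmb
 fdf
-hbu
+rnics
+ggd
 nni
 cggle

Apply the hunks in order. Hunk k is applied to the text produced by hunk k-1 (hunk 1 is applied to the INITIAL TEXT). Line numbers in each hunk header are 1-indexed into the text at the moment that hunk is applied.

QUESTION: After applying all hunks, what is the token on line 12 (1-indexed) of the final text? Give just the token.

Hunk 1: at line 9 remove [iiijy] add [igy,zhmx,qxf] -> 15 lines: sjgo gos ihmb fdf hbu nni cfk zpvsd cxatw igy zhmx qxf budx qohvy ybh
Hunk 2: at line 5 remove [cfk] add [cggle] -> 15 lines: sjgo gos ihmb fdf hbu nni cggle zpvsd cxatw igy zhmx qxf budx qohvy ybh
Hunk 3: at line 3 remove [hbu] add [rnics,ggd] -> 16 lines: sjgo gos ihmb fdf rnics ggd nni cggle zpvsd cxatw igy zhmx qxf budx qohvy ybh
Final line 12: zhmx

Answer: zhmx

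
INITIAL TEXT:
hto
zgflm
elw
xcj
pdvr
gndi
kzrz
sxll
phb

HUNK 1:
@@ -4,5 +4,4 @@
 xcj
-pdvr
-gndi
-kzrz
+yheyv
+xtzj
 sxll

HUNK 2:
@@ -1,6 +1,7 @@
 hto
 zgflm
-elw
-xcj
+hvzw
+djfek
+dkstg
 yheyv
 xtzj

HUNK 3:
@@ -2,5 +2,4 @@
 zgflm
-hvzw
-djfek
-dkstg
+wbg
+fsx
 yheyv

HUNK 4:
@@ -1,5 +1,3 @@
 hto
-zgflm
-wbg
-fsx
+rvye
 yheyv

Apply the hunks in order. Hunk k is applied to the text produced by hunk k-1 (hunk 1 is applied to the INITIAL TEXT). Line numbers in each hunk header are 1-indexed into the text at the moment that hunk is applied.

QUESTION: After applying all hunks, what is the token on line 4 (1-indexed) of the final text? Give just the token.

Hunk 1: at line 4 remove [pdvr,gndi,kzrz] add [yheyv,xtzj] -> 8 lines: hto zgflm elw xcj yheyv xtzj sxll phb
Hunk 2: at line 1 remove [elw,xcj] add [hvzw,djfek,dkstg] -> 9 lines: hto zgflm hvzw djfek dkstg yheyv xtzj sxll phb
Hunk 3: at line 2 remove [hvzw,djfek,dkstg] add [wbg,fsx] -> 8 lines: hto zgflm wbg fsx yheyv xtzj sxll phb
Hunk 4: at line 1 remove [zgflm,wbg,fsx] add [rvye] -> 6 lines: hto rvye yheyv xtzj sxll phb
Final line 4: xtzj

Answer: xtzj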